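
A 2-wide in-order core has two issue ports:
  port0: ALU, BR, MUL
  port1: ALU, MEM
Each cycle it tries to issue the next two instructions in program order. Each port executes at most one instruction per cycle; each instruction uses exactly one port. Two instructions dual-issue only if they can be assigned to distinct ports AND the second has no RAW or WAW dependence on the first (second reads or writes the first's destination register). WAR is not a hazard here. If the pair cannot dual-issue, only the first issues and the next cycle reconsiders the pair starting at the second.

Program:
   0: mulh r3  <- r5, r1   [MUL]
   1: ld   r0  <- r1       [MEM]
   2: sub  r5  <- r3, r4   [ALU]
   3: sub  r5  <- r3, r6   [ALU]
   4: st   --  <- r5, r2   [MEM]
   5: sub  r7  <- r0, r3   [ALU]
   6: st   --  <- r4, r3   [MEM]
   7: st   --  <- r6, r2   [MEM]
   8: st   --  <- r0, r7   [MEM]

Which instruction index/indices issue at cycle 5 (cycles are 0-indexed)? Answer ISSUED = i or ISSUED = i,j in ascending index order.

#0 head=0: mulh+ld i0/i1 pair
#1 head=2: sub i2 WAW r5
#2 head=3: sub i3 RAW r5
#3 head=4: st+sub i4/i5 pair
#4 head=6: st i6 no-port MEM/MEM
#5 head=7: st i7 no-port MEM/MEM
#6 head=8: st i8 tail

ISSUED = 7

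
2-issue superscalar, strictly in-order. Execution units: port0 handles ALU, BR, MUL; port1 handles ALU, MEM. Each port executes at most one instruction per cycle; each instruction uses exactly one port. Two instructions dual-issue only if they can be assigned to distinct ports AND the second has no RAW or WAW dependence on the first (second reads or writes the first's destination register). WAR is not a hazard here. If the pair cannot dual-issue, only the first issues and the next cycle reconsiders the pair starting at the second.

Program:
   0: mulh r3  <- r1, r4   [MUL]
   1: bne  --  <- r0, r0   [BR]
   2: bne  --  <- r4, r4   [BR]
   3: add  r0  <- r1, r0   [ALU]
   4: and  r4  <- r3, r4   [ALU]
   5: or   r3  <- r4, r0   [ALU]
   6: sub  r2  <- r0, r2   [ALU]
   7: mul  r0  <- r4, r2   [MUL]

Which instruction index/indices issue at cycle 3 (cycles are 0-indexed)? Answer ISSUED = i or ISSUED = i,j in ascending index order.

ISSUED = 4

#0 head=0: mulh i0 no-port MUL/BR
#1 head=1: bne i1 no-port BR/BR
#2 head=2: bne;add i2+i3 dual
#3 head=4: and i4 RAW r4
#4 head=5: or;sub i5+i6 dual
#5 head=7: mul i7 tail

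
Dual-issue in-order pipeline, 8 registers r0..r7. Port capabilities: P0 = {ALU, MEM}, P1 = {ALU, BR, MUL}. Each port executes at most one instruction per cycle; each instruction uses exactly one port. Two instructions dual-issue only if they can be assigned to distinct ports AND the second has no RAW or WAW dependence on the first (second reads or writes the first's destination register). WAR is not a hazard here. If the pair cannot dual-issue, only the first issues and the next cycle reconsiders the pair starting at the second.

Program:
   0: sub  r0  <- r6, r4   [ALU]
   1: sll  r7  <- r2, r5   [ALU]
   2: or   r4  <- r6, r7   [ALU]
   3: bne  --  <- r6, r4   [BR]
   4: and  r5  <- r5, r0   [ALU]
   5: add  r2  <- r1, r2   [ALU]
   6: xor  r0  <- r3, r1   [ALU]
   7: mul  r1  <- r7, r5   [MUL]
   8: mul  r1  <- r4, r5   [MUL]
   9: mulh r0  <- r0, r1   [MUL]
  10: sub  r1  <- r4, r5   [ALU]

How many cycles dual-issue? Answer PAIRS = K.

c0: i0,i1 sub.ALU sll.ALU  pair
c1: i2 or.ALU  RAW r4
c2: i3,i4 bne.BR and.ALU  pair
c3: i5,i6 add.ALU xor.ALU  pair
c4: i7 mul.MUL  no-port MUL/MUL
c5: i8 mul.MUL  no-port MUL/MUL
c6: i9,i10 mulh.MUL sub.ALU  pair

PAIRS = 4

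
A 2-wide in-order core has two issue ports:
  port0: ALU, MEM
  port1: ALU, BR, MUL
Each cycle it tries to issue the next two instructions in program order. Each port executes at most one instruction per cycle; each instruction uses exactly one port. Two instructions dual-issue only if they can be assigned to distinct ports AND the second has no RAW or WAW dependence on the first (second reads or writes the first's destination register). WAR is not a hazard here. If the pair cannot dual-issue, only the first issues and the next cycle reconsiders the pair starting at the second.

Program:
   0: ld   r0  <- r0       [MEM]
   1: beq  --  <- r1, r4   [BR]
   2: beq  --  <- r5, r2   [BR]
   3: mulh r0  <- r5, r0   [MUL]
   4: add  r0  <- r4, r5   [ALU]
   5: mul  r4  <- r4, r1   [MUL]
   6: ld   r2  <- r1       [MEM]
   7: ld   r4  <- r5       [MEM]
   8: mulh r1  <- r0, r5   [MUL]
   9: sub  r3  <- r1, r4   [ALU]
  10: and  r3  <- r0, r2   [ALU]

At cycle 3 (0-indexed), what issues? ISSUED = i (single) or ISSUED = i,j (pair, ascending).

ISSUED = 4,5

0. ld.MEM+beq.BR @i0&i1  | 2-wide
1. beq.BR @i2  | no-port BR/MUL
2. mulh.MUL @i3  | WAW r0
3. add.ALU+mul.MUL @i4&i5  | 2-wide
4. ld.MEM @i6  | no-port MEM/MEM
5. ld.MEM+mulh.MUL @i7&i8  | 2-wide
6. sub.ALU @i9  | WAW r3
7. and.ALU @i10  | tail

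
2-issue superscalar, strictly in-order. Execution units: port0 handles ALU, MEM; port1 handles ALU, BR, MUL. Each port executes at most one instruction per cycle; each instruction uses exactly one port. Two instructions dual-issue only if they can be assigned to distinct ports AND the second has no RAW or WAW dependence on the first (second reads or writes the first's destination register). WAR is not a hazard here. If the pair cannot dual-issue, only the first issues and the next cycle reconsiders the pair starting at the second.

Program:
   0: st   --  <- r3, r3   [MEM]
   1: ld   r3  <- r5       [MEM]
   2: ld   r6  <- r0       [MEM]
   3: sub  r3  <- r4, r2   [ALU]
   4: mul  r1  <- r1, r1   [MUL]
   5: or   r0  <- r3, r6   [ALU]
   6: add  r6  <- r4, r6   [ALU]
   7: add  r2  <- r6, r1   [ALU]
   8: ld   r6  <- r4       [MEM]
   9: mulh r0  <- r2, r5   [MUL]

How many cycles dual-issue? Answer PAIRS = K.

PAIRS = 3

c0: i0 st  no-port MEM/MEM
c1: i1 ld  no-port MEM/MEM
c2: i2+i3 ld/sub  pair
c3: i4+i5 mul/or  pair
c4: i6 add  RAW r6
c5: i7+i8 add/ld  pair
c6: i9 mulh  tail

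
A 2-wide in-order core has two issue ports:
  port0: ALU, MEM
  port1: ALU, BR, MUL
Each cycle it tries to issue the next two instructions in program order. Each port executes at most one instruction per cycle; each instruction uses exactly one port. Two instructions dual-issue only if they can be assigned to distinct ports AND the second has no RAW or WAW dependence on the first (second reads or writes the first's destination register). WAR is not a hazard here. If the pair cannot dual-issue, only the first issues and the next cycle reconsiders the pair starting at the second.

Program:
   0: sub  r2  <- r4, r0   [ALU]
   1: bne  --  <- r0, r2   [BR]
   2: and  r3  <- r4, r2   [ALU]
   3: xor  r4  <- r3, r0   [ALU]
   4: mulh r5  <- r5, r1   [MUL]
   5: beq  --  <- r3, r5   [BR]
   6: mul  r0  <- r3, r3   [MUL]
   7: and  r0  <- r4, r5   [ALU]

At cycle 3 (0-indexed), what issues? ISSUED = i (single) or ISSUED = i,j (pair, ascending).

t=0 i0:sub ; RAW r2
t=1 i1,i2:bne+and ; pair
t=2 i3,i4:xor+mulh ; pair
t=3 i5:beq ; no-port BR/MUL
t=4 i6:mul ; WAW r0
t=5 i7:and ; tail

ISSUED = 5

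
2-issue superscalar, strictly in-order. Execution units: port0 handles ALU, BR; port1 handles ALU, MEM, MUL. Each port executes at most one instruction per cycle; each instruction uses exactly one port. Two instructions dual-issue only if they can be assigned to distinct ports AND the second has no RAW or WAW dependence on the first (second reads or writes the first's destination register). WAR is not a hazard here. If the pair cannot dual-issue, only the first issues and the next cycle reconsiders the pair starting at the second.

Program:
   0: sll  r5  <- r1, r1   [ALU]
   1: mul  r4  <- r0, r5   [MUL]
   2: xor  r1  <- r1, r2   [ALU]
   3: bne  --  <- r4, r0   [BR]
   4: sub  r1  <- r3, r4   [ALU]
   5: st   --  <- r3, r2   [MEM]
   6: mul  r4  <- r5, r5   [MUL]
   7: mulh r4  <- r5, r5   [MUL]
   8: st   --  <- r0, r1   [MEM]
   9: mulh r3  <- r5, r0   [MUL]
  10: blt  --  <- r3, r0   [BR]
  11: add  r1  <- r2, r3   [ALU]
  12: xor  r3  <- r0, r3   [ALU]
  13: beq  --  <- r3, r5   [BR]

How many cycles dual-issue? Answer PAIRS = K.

PAIRS = 3

#0 head=0: sll.ALU i0 RAW r5
#1 head=1: mul.MUL;xor.ALU i1+i2 pair
#2 head=3: bne.BR;sub.ALU i3+i4 pair
#3 head=5: st.MEM i5 no-port MEM/MUL
#4 head=6: mul.MUL i6 no-port MUL/MUL
#5 head=7: mulh.MUL i7 no-port MUL/MEM
#6 head=8: st.MEM i8 no-port MEM/MUL
#7 head=9: mulh.MUL i9 RAW r3
#8 head=10: blt.BR;add.ALU i10+i11 pair
#9 head=12: xor.ALU i12 RAW r3
#10 head=13: beq.BR i13 tail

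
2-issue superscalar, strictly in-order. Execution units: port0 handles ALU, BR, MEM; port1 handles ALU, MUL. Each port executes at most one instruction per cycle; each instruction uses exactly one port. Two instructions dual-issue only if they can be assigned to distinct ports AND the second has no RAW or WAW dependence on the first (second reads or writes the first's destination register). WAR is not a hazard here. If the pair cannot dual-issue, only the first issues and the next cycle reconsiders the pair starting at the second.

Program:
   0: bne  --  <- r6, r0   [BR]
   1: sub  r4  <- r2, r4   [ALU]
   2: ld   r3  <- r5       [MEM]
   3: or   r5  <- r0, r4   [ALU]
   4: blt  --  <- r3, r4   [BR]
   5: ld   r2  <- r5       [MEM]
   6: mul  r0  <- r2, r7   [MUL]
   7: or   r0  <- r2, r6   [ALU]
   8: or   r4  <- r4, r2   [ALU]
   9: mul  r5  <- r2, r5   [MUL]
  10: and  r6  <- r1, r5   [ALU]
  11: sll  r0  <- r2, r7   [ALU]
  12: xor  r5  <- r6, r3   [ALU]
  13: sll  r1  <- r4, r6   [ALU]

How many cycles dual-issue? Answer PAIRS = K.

PAIRS = 5

  cy0 -> i0,i1 (bne sub) dual
  cy1 -> i2,i3 (ld or) dual
  cy2 -> i4 (blt) no-port BR/MEM
  cy3 -> i5 (ld) RAW r2
  cy4 -> i6 (mul) WAW r0
  cy5 -> i7,i8 (or or) dual
  cy6 -> i9 (mul) RAW r5
  cy7 -> i10,i11 (and sll) dual
  cy8 -> i12,i13 (xor sll) dual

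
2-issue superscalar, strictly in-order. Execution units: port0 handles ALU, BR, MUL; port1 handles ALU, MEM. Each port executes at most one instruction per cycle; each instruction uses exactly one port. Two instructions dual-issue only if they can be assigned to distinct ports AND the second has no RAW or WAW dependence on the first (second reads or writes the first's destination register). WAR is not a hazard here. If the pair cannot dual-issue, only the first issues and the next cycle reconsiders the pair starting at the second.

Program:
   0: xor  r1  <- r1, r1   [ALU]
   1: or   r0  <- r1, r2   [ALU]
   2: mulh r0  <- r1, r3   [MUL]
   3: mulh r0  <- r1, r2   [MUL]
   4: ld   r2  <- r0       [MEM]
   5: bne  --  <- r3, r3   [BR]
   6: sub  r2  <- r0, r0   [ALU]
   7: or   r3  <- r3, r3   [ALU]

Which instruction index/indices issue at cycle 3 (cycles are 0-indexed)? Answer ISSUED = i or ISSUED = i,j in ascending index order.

c0: i0 xor.ALU  RAW r1
c1: i1 or.ALU  WAW r0
c2: i2 mulh.MUL  no-port MUL/MUL
c3: i3 mulh.MUL  RAW r0
c4: i4+i5 ld.MEM bne.BR  pair
c5: i6+i7 sub.ALU or.ALU  pair

ISSUED = 3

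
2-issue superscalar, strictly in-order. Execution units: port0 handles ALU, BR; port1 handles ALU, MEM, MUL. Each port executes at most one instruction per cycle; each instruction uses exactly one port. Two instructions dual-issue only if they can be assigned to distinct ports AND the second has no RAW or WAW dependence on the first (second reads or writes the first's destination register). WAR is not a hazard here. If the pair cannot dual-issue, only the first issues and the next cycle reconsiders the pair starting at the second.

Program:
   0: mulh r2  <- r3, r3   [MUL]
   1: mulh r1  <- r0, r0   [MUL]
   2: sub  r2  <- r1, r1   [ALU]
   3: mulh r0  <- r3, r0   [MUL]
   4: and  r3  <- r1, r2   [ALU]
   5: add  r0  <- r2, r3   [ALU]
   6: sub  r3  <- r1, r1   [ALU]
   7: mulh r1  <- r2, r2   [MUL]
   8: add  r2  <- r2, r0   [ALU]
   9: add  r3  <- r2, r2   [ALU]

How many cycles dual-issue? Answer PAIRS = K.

PAIRS = 3

  cy0 -> i0 (mulh) no-port MUL/MUL
  cy1 -> i1 (mulh) RAW r1
  cy2 -> i2/i3 (sub/mulh) dual
  cy3 -> i4 (and) RAW r3
  cy4 -> i5/i6 (add/sub) dual
  cy5 -> i7/i8 (mulh/add) dual
  cy6 -> i9 (add) tail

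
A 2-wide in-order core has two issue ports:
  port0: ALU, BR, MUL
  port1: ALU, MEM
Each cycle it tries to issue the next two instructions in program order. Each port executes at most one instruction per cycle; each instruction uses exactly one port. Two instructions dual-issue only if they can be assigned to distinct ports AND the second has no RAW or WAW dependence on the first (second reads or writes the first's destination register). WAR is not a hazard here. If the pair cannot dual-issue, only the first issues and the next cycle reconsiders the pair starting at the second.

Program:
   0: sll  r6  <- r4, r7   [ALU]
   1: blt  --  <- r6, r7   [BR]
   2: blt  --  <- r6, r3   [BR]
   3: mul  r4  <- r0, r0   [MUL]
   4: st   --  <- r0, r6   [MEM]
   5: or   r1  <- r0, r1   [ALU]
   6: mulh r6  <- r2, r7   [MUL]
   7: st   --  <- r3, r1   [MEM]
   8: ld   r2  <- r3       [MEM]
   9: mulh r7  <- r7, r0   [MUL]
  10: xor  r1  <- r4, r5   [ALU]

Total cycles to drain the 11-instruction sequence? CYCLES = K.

0. sll.ALU @i0  | RAW r6
1. blt.BR @i1  | no-port BR/BR
2. blt.BR @i2  | no-port BR/MUL
3. mul.MUL+st.MEM @i3/i4  | dual
4. or.ALU+mulh.MUL @i5/i6  | dual
5. st.MEM @i7  | no-port MEM/MEM
6. ld.MEM+mulh.MUL @i8/i9  | dual
7. xor.ALU @i10  | tail

CYCLES = 8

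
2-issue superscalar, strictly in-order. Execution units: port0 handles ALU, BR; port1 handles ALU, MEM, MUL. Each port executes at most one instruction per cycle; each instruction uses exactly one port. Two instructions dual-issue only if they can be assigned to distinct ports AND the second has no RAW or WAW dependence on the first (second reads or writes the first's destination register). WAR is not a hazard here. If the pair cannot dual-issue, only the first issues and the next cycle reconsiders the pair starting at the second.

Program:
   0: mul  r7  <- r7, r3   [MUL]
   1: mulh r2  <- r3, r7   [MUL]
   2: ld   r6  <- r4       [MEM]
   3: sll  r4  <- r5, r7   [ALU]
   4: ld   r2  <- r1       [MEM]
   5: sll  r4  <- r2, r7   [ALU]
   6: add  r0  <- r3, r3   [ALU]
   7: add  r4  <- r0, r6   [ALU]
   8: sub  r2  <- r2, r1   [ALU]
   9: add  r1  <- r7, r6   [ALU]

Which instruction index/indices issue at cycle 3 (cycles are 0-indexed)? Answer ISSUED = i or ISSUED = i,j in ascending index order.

  cy0 -> i0 (mul.MUL) no-port MUL/MUL
  cy1 -> i1 (mulh.MUL) no-port MUL/MEM
  cy2 -> i2+i3 (ld.MEM+sll.ALU) dual
  cy3 -> i4 (ld.MEM) RAW r2
  cy4 -> i5+i6 (sll.ALU+add.ALU) dual
  cy5 -> i7+i8 (add.ALU+sub.ALU) dual
  cy6 -> i9 (add.ALU) tail

ISSUED = 4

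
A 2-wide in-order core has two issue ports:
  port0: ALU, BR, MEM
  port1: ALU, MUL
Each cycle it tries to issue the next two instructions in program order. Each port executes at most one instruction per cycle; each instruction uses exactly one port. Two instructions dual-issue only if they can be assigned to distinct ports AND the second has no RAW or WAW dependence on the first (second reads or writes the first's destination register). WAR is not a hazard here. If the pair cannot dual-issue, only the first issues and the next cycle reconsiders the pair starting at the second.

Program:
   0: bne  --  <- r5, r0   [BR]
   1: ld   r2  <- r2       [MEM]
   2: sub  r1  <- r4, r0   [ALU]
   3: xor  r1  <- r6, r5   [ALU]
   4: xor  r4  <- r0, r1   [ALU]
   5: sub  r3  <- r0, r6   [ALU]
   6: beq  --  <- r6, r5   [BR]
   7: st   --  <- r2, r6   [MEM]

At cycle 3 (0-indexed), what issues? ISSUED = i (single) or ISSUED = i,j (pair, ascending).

0. bne @i0  | no-port BR/MEM
1. ld+sub @i1&i2  | dual
2. xor @i3  | RAW r1
3. xor+sub @i4&i5  | dual
4. beq @i6  | no-port BR/MEM
5. st @i7  | tail

ISSUED = 4,5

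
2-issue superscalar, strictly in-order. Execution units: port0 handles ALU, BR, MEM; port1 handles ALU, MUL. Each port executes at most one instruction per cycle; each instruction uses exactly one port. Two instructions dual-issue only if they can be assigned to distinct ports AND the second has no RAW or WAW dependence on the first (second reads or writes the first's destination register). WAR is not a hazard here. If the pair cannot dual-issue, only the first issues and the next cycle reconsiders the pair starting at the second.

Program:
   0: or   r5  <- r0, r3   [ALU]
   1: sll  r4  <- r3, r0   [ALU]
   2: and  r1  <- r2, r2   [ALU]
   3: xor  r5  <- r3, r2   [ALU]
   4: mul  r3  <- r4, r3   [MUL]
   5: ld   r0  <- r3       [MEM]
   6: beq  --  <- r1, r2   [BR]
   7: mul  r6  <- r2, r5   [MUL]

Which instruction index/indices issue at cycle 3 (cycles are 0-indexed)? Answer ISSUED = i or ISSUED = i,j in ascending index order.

ISSUED = 5

c0: i0+i1 or;sll  pair
c1: i2+i3 and;xor  pair
c2: i4 mul  RAW r3
c3: i5 ld  no-port MEM/BR
c4: i6+i7 beq;mul  pair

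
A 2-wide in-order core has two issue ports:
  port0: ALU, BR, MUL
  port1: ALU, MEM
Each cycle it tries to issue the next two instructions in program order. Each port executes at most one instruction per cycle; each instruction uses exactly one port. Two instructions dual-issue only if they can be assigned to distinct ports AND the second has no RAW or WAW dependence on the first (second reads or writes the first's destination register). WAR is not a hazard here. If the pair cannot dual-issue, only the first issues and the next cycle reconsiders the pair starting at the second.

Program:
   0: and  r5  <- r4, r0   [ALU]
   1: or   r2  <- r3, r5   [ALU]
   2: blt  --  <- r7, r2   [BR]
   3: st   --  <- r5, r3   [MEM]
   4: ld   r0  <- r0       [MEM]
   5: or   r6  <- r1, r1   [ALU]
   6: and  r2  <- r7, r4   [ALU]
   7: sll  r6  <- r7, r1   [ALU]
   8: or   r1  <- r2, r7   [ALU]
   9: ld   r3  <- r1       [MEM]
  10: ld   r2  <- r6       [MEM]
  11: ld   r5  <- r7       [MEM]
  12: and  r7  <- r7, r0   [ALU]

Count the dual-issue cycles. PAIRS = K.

PAIRS = 4

#0 head=0: and.ALU i0 RAW r5
#1 head=1: or.ALU i1 RAW r2
#2 head=2: blt.BR+st.MEM i2,i3 pair
#3 head=4: ld.MEM+or.ALU i4,i5 pair
#4 head=6: and.ALU+sll.ALU i6,i7 pair
#5 head=8: or.ALU i8 RAW r1
#6 head=9: ld.MEM i9 no-port MEM/MEM
#7 head=10: ld.MEM i10 no-port MEM/MEM
#8 head=11: ld.MEM+and.ALU i11,i12 pair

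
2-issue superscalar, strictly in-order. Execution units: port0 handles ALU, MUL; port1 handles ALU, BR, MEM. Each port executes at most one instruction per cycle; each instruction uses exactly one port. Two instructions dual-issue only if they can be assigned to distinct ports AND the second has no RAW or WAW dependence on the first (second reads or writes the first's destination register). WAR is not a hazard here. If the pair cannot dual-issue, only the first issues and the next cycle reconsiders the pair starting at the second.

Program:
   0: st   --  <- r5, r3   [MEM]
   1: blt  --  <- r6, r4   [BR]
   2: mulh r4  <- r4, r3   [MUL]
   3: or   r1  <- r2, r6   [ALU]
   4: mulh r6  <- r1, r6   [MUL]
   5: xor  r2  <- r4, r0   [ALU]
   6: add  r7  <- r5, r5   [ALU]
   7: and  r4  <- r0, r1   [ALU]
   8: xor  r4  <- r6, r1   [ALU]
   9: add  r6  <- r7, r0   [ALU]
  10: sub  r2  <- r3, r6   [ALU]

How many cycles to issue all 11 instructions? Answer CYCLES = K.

t=0 i0:st ; no-port MEM/BR
t=1 i1&i2:blt mulh ; 2-wide
t=2 i3:or ; RAW r1
t=3 i4&i5:mulh xor ; 2-wide
t=4 i6&i7:add and ; 2-wide
t=5 i8&i9:xor add ; 2-wide
t=6 i10:sub ; tail

CYCLES = 7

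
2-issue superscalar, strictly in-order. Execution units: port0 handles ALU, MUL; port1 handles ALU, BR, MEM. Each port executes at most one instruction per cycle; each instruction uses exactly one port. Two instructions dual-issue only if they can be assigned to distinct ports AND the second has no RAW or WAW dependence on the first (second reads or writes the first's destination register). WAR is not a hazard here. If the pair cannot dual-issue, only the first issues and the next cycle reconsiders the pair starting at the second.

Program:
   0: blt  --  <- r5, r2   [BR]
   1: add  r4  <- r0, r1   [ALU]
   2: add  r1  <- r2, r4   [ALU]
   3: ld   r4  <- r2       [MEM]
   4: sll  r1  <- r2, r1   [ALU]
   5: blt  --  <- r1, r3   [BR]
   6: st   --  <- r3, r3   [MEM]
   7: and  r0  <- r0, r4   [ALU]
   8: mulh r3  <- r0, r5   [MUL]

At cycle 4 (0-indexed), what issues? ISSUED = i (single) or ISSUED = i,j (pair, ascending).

ISSUED = 6,7

[0] i0+i1  blt;add  -- 2-wide
[1] i2+i3  add;ld  -- 2-wide
[2] i4  sll  -- RAW r1
[3] i5  blt  -- no-port BR/MEM
[4] i6+i7  st;and  -- 2-wide
[5] i8  mulh  -- tail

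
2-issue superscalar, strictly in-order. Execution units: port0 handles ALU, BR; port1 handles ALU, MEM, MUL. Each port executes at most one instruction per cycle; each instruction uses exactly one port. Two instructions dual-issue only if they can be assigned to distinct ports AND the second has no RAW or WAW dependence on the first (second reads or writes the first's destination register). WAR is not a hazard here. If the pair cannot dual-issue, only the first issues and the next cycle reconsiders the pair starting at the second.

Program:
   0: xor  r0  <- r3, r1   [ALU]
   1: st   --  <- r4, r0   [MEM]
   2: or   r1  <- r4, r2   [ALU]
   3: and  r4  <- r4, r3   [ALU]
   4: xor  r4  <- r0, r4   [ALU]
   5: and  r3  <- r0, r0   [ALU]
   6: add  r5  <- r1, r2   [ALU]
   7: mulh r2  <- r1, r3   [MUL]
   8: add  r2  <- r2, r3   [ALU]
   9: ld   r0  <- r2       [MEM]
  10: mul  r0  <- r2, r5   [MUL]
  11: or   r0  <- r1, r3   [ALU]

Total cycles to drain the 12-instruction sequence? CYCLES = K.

#0 head=0: xor i0 RAW r0
#1 head=1: st or i1+i2 dual
#2 head=3: and i3 RAW+WAW r4
#3 head=4: xor and i4+i5 dual
#4 head=6: add mulh i6+i7 dual
#5 head=8: add i8 RAW r2
#6 head=9: ld i9 no-port MEM/MUL
#7 head=10: mul i10 WAW r0
#8 head=11: or i11 tail

CYCLES = 9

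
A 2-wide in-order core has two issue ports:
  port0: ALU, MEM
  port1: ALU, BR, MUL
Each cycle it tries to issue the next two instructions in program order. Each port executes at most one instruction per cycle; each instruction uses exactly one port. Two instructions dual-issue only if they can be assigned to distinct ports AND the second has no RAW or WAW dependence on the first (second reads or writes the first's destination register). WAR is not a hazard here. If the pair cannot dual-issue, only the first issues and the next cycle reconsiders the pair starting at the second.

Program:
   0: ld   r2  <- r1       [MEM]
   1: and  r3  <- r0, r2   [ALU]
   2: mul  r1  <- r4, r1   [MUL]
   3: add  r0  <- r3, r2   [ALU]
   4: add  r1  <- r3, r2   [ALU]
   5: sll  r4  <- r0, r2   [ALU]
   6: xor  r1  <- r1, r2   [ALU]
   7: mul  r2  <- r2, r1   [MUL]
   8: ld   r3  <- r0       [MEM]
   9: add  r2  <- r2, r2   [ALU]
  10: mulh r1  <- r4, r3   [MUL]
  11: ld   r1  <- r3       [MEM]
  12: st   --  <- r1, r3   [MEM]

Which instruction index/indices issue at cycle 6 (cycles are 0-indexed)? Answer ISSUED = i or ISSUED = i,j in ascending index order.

#0 head=0: ld.MEM i0 RAW r2
#1 head=1: and.ALU mul.MUL i1,i2 pair
#2 head=3: add.ALU add.ALU i3,i4 pair
#3 head=5: sll.ALU xor.ALU i5,i6 pair
#4 head=7: mul.MUL ld.MEM i7,i8 pair
#5 head=9: add.ALU mulh.MUL i9,i10 pair
#6 head=11: ld.MEM i11 no-port MEM/MEM
#7 head=12: st.MEM i12 tail

ISSUED = 11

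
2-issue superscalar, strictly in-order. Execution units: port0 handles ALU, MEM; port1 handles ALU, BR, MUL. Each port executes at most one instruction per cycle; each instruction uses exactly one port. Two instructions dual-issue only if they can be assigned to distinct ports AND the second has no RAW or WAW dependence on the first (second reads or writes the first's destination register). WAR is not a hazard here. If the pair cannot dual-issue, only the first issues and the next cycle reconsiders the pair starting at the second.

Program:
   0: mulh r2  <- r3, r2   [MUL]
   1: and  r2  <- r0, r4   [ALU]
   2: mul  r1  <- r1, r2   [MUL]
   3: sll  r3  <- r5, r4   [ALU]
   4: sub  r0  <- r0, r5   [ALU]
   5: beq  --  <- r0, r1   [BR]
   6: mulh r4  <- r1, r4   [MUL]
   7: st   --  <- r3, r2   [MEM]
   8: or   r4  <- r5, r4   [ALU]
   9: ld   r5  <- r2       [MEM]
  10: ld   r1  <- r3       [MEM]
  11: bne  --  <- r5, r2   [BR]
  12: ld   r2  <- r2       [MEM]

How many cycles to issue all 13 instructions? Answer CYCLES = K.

CYCLES = 9

0. mulh.MUL @i0  | WAW r2
1. and.ALU @i1  | RAW r2
2. mul.MUL;sll.ALU @i2/i3  | pair
3. sub.ALU @i4  | RAW r0
4. beq.BR @i5  | no-port BR/MUL
5. mulh.MUL;st.MEM @i6/i7  | pair
6. or.ALU;ld.MEM @i8/i9  | pair
7. ld.MEM;bne.BR @i10/i11  | pair
8. ld.MEM @i12  | tail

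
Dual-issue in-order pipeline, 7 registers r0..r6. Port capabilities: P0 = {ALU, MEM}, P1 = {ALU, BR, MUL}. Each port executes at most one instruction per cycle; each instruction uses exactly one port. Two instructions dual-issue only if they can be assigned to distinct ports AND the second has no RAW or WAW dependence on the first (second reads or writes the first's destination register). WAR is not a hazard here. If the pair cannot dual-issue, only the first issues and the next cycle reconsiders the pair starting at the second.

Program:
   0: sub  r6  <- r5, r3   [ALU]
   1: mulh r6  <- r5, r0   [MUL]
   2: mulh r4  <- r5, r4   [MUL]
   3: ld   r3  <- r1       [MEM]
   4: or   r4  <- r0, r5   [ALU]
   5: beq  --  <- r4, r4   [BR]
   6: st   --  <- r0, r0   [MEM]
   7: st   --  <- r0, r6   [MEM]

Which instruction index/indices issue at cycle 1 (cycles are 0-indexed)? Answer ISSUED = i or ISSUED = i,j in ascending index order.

ISSUED = 1

t=0 i0:sub ; WAW r6
t=1 i1:mulh ; no-port MUL/MUL
t=2 i2/i3:mulh ld ; 2-wide
t=3 i4:or ; RAW r4
t=4 i5/i6:beq st ; 2-wide
t=5 i7:st ; tail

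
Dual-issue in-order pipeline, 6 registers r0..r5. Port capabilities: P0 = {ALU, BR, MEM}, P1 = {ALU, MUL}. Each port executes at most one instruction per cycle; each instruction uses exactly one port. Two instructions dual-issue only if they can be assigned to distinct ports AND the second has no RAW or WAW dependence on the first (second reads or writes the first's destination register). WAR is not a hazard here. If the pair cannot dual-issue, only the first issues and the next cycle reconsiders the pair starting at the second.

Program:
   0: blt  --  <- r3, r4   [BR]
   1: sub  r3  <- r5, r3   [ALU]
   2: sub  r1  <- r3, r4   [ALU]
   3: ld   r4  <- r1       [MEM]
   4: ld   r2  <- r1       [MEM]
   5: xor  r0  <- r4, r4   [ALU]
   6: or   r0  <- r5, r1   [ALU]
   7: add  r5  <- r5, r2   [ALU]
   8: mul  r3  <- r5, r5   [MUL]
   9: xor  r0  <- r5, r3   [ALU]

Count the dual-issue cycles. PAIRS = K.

c0: i0+i1 blt/sub  dual
c1: i2 sub  RAW r1
c2: i3 ld  no-port MEM/MEM
c3: i4+i5 ld/xor  dual
c4: i6+i7 or/add  dual
c5: i8 mul  RAW r3
c6: i9 xor  tail

PAIRS = 3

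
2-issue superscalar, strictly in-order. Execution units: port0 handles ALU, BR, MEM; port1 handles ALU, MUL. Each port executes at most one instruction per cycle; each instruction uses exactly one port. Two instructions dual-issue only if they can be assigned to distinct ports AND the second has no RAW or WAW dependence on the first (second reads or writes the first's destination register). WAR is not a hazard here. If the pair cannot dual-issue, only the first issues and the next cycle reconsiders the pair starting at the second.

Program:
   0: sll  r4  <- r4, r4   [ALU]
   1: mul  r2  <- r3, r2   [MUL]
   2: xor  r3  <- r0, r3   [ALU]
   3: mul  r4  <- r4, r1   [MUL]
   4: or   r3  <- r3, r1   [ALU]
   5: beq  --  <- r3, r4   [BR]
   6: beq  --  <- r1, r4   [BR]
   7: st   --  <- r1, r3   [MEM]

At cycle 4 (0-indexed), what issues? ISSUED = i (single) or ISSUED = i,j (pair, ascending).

0. sll;mul @i0,i1  | pair
1. xor;mul @i2,i3  | pair
2. or @i4  | RAW r3
3. beq @i5  | no-port BR/BR
4. beq @i6  | no-port BR/MEM
5. st @i7  | tail

ISSUED = 6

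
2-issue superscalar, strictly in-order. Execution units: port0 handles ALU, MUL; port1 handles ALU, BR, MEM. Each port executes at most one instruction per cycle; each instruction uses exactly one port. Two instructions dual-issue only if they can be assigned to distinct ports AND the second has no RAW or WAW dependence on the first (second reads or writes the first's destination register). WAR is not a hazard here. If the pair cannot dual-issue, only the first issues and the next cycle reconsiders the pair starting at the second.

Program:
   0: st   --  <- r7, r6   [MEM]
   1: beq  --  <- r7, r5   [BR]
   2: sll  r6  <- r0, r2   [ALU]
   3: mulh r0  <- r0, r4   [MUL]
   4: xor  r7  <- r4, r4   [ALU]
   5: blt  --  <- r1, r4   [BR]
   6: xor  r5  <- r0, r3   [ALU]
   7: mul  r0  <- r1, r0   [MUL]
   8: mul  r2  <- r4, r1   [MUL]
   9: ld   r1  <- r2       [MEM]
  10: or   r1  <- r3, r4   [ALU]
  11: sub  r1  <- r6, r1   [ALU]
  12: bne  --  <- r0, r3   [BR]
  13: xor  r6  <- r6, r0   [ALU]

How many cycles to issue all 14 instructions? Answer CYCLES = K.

CYCLES = 10

  cy0 -> i0 (st.MEM) no-port MEM/BR
  cy1 -> i1&i2 (beq.BR sll.ALU) dual
  cy2 -> i3&i4 (mulh.MUL xor.ALU) dual
  cy3 -> i5&i6 (blt.BR xor.ALU) dual
  cy4 -> i7 (mul.MUL) no-port MUL/MUL
  cy5 -> i8 (mul.MUL) RAW r2
  cy6 -> i9 (ld.MEM) WAW r1
  cy7 -> i10 (or.ALU) RAW+WAW r1
  cy8 -> i11&i12 (sub.ALU bne.BR) dual
  cy9 -> i13 (xor.ALU) tail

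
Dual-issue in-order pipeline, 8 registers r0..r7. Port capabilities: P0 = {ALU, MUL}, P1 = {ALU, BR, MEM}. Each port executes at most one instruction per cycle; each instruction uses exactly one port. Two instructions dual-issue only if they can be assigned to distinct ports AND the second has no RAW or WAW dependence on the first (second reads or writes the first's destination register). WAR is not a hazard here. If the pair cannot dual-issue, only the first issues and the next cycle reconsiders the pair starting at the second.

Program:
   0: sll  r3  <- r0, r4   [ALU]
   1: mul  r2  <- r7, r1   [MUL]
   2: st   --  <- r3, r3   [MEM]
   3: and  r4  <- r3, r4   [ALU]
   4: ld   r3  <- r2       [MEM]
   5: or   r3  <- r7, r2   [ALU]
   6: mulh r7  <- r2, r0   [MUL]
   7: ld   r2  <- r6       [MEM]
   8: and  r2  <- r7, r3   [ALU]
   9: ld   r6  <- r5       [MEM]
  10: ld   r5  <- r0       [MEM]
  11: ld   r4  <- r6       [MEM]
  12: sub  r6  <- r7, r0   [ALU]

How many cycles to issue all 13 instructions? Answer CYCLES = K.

CYCLES = 8

  cy0 -> i0&i1 (sll.ALU+mul.MUL) 2-wide
  cy1 -> i2&i3 (st.MEM+and.ALU) 2-wide
  cy2 -> i4 (ld.MEM) WAW r3
  cy3 -> i5&i6 (or.ALU+mulh.MUL) 2-wide
  cy4 -> i7 (ld.MEM) WAW r2
  cy5 -> i8&i9 (and.ALU+ld.MEM) 2-wide
  cy6 -> i10 (ld.MEM) no-port MEM/MEM
  cy7 -> i11&i12 (ld.MEM+sub.ALU) 2-wide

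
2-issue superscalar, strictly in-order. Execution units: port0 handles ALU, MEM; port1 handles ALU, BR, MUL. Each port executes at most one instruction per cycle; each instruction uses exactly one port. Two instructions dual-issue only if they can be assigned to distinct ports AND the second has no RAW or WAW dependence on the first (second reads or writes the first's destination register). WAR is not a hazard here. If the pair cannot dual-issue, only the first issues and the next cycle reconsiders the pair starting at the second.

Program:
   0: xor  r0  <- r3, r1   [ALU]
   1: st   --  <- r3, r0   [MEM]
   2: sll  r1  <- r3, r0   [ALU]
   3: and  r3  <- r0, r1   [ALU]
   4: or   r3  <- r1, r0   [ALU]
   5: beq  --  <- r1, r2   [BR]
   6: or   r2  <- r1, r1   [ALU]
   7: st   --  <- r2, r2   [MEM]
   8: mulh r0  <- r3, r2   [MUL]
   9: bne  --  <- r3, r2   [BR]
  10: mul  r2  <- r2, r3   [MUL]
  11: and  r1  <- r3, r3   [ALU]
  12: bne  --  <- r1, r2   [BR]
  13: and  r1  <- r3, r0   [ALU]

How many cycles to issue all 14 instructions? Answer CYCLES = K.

CYCLES = 9

t=0 i0:xor ; RAW r0
t=1 i1/i2:st/sll ; dual
t=2 i3:and ; WAW r3
t=3 i4/i5:or/beq ; dual
t=4 i6:or ; RAW r2
t=5 i7/i8:st/mulh ; dual
t=6 i9:bne ; no-port BR/MUL
t=7 i10/i11:mul/and ; dual
t=8 i12/i13:bne/and ; dual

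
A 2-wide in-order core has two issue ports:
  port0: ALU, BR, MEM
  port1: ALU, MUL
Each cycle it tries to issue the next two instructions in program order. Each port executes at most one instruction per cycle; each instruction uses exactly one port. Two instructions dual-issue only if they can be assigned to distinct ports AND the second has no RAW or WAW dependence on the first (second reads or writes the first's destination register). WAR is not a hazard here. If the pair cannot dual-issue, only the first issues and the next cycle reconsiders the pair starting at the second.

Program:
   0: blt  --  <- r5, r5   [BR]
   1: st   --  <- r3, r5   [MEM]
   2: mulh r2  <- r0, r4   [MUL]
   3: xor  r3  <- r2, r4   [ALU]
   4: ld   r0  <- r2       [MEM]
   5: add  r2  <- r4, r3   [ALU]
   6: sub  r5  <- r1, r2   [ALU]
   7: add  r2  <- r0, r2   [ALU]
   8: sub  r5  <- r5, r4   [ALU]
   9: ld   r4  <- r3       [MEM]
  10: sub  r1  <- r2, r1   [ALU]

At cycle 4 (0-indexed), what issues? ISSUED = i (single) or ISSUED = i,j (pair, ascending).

ISSUED = 6,7

t=0 i0:blt.BR ; no-port BR/MEM
t=1 i1,i2:st.MEM+mulh.MUL ; dual
t=2 i3,i4:xor.ALU+ld.MEM ; dual
t=3 i5:add.ALU ; RAW r2
t=4 i6,i7:sub.ALU+add.ALU ; dual
t=5 i8,i9:sub.ALU+ld.MEM ; dual
t=6 i10:sub.ALU ; tail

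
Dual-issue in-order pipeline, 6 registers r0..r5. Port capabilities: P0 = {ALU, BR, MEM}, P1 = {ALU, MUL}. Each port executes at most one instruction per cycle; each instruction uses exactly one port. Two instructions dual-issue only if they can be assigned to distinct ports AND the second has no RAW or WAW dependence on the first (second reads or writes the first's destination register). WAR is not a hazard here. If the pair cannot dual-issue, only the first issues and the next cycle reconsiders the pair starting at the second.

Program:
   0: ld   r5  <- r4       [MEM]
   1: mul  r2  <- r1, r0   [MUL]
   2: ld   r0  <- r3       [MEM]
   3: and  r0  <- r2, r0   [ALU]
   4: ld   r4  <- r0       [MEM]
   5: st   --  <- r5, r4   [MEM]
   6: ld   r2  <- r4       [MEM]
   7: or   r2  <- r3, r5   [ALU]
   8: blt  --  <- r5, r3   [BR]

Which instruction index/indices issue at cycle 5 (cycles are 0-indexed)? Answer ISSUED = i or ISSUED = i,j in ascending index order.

[0] i0&i1  ld.MEM/mul.MUL  -- dual
[1] i2  ld.MEM  -- RAW+WAW r0
[2] i3  and.ALU  -- RAW r0
[3] i4  ld.MEM  -- no-port MEM/MEM
[4] i5  st.MEM  -- no-port MEM/MEM
[5] i6  ld.MEM  -- WAW r2
[6] i7&i8  or.ALU/blt.BR  -- dual

ISSUED = 6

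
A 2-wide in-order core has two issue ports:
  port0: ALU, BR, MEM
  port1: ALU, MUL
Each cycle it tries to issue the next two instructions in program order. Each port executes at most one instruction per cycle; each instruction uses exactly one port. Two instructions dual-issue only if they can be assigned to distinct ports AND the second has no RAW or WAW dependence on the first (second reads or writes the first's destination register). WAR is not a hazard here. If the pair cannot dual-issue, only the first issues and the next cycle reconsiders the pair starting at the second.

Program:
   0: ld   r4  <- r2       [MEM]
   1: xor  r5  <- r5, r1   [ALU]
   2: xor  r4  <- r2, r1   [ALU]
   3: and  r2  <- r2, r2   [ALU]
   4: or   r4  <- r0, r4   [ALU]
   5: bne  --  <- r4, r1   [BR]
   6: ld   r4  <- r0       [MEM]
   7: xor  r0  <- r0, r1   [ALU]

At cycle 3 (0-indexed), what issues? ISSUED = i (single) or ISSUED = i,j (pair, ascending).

ISSUED = 5

t=0 i0&i1:ld/xor ; 2-wide
t=1 i2&i3:xor/and ; 2-wide
t=2 i4:or ; RAW r4
t=3 i5:bne ; no-port BR/MEM
t=4 i6&i7:ld/xor ; 2-wide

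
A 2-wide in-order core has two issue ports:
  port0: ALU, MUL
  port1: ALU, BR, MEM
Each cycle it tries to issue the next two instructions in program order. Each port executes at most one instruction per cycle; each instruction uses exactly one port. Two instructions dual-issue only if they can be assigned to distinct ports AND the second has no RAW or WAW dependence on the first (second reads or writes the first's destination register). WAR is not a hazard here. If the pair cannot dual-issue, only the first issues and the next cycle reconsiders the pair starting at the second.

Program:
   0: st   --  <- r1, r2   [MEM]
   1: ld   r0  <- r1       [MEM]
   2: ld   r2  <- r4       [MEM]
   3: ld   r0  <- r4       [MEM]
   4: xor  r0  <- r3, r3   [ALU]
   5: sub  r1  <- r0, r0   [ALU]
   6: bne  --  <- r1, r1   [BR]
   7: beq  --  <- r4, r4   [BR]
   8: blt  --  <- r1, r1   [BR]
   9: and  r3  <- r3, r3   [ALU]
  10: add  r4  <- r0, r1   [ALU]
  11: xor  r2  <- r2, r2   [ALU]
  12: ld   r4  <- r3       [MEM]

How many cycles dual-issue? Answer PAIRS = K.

PAIRS = 2

[0] i0  st.MEM  -- no-port MEM/MEM
[1] i1  ld.MEM  -- no-port MEM/MEM
[2] i2  ld.MEM  -- no-port MEM/MEM
[3] i3  ld.MEM  -- WAW r0
[4] i4  xor.ALU  -- RAW r0
[5] i5  sub.ALU  -- RAW r1
[6] i6  bne.BR  -- no-port BR/BR
[7] i7  beq.BR  -- no-port BR/BR
[8] i8+i9  blt.BR+and.ALU  -- pair
[9] i10+i11  add.ALU+xor.ALU  -- pair
[10] i12  ld.MEM  -- tail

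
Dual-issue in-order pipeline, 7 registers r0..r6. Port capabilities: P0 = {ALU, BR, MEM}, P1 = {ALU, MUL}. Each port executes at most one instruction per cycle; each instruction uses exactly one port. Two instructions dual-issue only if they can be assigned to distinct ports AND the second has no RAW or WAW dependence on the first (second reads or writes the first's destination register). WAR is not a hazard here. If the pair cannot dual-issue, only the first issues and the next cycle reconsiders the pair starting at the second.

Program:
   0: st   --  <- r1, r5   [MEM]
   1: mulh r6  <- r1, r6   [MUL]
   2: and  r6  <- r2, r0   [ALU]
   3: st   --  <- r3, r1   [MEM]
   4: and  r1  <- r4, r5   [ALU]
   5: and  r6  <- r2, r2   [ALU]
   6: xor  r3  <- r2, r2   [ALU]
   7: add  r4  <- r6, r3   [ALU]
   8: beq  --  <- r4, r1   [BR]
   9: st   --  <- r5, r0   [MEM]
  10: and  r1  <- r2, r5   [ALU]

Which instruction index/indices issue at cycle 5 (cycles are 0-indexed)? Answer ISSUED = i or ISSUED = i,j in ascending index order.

ISSUED = 8

c0: i0+i1 st/mulh  pair
c1: i2+i3 and/st  pair
c2: i4+i5 and/and  pair
c3: i6 xor  RAW r3
c4: i7 add  RAW r4
c5: i8 beq  no-port BR/MEM
c6: i9+i10 st/and  pair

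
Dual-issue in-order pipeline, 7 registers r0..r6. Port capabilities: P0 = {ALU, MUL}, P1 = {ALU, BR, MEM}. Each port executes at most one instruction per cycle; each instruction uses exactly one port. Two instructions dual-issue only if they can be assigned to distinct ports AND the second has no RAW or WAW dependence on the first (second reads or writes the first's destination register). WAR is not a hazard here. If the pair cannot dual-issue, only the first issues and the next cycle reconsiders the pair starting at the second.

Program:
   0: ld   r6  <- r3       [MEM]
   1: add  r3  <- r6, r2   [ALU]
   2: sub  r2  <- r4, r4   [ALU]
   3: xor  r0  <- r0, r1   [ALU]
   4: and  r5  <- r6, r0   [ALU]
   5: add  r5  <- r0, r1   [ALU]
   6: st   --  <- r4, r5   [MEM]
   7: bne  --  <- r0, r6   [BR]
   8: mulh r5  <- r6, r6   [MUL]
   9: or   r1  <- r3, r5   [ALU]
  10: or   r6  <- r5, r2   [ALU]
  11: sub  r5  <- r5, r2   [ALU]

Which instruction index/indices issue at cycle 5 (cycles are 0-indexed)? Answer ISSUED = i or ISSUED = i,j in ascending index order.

ISSUED = 6

  cy0 -> i0 (ld.MEM) RAW r6
  cy1 -> i1+i2 (add.ALU/sub.ALU) 2-wide
  cy2 -> i3 (xor.ALU) RAW r0
  cy3 -> i4 (and.ALU) WAW r5
  cy4 -> i5 (add.ALU) RAW r5
  cy5 -> i6 (st.MEM) no-port MEM/BR
  cy6 -> i7+i8 (bne.BR/mulh.MUL) 2-wide
  cy7 -> i9+i10 (or.ALU/or.ALU) 2-wide
  cy8 -> i11 (sub.ALU) tail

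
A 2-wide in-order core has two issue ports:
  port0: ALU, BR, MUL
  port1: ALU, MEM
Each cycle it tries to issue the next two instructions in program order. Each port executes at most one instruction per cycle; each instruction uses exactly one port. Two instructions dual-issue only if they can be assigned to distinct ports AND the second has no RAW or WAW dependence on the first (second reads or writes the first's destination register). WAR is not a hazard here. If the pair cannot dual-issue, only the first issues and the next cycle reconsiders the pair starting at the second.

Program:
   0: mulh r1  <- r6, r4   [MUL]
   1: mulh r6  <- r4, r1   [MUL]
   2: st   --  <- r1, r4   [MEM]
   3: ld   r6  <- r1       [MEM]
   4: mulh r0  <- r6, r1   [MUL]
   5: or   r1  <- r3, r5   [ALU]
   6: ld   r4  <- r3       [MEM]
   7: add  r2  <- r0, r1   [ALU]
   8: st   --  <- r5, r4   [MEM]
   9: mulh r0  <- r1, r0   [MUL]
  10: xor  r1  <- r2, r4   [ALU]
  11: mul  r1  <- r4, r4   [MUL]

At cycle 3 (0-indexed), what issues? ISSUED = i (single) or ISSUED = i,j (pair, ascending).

t=0 i0:mulh.MUL ; no-port MUL/MUL
t=1 i1+i2:mulh.MUL+st.MEM ; pair
t=2 i3:ld.MEM ; RAW r6
t=3 i4+i5:mulh.MUL+or.ALU ; pair
t=4 i6+i7:ld.MEM+add.ALU ; pair
t=5 i8+i9:st.MEM+mulh.MUL ; pair
t=6 i10:xor.ALU ; WAW r1
t=7 i11:mul.MUL ; tail

ISSUED = 4,5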